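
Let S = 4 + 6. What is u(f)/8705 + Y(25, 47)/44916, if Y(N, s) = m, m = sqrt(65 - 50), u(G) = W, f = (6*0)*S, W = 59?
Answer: 59/8705 + sqrt(15)/44916 ≈ 0.0068639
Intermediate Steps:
S = 10
f = 0 (f = (6*0)*10 = 0*10 = 0)
u(G) = 59
m = sqrt(15) ≈ 3.8730
Y(N, s) = sqrt(15)
u(f)/8705 + Y(25, 47)/44916 = 59/8705 + sqrt(15)/44916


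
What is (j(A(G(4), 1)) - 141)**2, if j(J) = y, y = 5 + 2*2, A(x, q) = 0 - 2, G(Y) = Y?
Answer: 17424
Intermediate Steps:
A(x, q) = -2
y = 9 (y = 5 + 4 = 9)
j(J) = 9
(j(A(G(4), 1)) - 141)**2 = (9 - 141)**2 = (-132)**2 = 17424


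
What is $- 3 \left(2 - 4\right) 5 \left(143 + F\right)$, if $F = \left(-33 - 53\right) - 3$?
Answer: $1620$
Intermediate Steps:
$F = -89$ ($F = -86 - 3 = -89$)
$- 3 \left(2 - 4\right) 5 \left(143 + F\right) = - 3 \left(2 - 4\right) 5 \left(143 - 89\right) = - 3 \left(2 - 4\right) 5 \cdot 54 = \left(-3\right) \left(-2\right) 5 \cdot 54 = 6 \cdot 5 \cdot 54 = 30 \cdot 54 = 1620$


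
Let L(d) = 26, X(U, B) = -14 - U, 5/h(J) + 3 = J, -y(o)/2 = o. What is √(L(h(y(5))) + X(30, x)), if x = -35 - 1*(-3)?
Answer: 3*I*√2 ≈ 4.2426*I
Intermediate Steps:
y(o) = -2*o
h(J) = 5/(-3 + J)
x = -32 (x = -35 + 3 = -32)
√(L(h(y(5))) + X(30, x)) = √(26 + (-14 - 1*30)) = √(26 + (-14 - 30)) = √(26 - 44) = √(-18) = 3*I*√2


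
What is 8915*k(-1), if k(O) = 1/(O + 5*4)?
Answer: 8915/19 ≈ 469.21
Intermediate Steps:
k(O) = 1/(20 + O) (k(O) = 1/(O + 20) = 1/(20 + O))
8915*k(-1) = 8915/(20 - 1) = 8915/19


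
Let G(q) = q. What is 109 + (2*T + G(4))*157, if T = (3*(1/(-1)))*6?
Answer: -4915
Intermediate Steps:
T = -18 (T = (3*(1*(-1)))*6 = (3*(-1))*6 = -3*6 = -18)
109 + (2*T + G(4))*157 = 109 + (2*(-18) + 4)*157 = 109 + (-36 + 4)*157 = 109 - 32*157 = 109 - 5024 = -4915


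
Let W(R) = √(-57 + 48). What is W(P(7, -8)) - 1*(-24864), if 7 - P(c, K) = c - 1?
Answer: 24864 + 3*I ≈ 24864.0 + 3.0*I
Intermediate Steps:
P(c, K) = 8 - c (P(c, K) = 7 - (c - 1) = 7 - (-1 + c) = 7 + (1 - c) = 8 - c)
W(R) = 3*I (W(R) = √(-9) = 3*I)
W(P(7, -8)) - 1*(-24864) = 3*I - 1*(-24864) = 3*I + 24864 = 24864 + 3*I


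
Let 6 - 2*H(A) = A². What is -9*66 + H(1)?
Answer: -1183/2 ≈ -591.50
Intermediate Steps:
H(A) = 3 - A²/2
-9*66 + H(1) = -9*66 + (3 - ½*1²) = -594 + (3 - ½*1) = -594 + (3 - ½) = -594 + 5/2 = -1183/2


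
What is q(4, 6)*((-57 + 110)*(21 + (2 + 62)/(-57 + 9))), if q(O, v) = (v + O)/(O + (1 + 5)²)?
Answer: 3127/12 ≈ 260.58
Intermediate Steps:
q(O, v) = (O + v)/(36 + O) (q(O, v) = (O + v)/(O + 6²) = (O + v)/(O + 36) = (O + v)/(36 + O))
q(4, 6)*((-57 + 110)*(21 + (2 + 62)/(-57 + 9))) = ((4 + 6)/(36 + 4))*((-57 + 110)*(21 + (2 + 62)/(-57 + 9))) = (10/40)*(53*(21 + 64/(-48))) = ((1/40)*10)*(53*(21 + 64*(-1/48))) = (53*(21 - 4/3))/4 = (53*(59/3))/4 = (¼)*(3127/3) = 3127/12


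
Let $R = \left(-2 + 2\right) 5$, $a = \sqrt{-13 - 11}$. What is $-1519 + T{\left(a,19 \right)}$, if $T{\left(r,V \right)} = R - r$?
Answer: $-1519 - 2 i \sqrt{6} \approx -1519.0 - 4.899 i$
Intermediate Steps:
$a = 2 i \sqrt{6}$ ($a = \sqrt{-24} = 2 i \sqrt{6} \approx 4.899 i$)
$R = 0$ ($R = 0 \cdot 5 = 0$)
$T{\left(r,V \right)} = - r$ ($T{\left(r,V \right)} = 0 - r = - r$)
$-1519 + T{\left(a,19 \right)} = -1519 - 2 i \sqrt{6}$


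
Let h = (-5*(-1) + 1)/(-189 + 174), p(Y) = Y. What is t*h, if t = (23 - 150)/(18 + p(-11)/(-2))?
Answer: 508/235 ≈ 2.1617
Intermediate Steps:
h = -⅖ (h = (5 + 1)/(-15) = 6*(-1/15) = -⅖ ≈ -0.40000)
t = -254/47 (t = (23 - 150)/(18 - 11/(-2)) = -127/(18 - 11*(-½)) = -127/(18 + 11/2) = -127/47/2 = -127*2/47 = -254/47 ≈ -5.4043)
t*h = -254/47*(-⅖) = 508/235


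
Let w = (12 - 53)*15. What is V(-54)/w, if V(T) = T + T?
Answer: 36/205 ≈ 0.17561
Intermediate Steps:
V(T) = 2*T
w = -615 (w = -41*15 = -615)
V(-54)/w = (2*(-54))/(-615) = -108*(-1/615) = 36/205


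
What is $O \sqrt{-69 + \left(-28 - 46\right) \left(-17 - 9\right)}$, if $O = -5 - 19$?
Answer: $- 24 \sqrt{1855} \approx -1033.7$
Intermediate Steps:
$O = -24$
$O \sqrt{-69 + \left(-28 - 46\right) \left(-17 - 9\right)} = - 24 \sqrt{-69 + \left(-28 - 46\right) \left(-17 - 9\right)} = - 24 \sqrt{-69 - -1924} = - 24 \sqrt{-69 + 1924} = - 24 \sqrt{1855}$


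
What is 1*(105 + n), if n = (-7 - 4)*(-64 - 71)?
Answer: 1590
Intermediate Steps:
n = 1485 (n = -11*(-135) = 1485)
1*(105 + n) = 1*(105 + 1485) = 1*1590 = 1590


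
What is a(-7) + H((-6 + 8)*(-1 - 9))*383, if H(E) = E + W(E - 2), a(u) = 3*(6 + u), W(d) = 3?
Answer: -6514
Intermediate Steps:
a(u) = 18 + 3*u
H(E) = 3 + E (H(E) = E + 3 = 3 + E)
a(-7) + H((-6 + 8)*(-1 - 9))*383 = (18 + 3*(-7)) + (3 + (-6 + 8)*(-1 - 9))*383 = (18 - 21) + (3 + 2*(-10))*383 = -3 + (3 - 20)*383 = -3 - 17*383 = -3 - 6511 = -6514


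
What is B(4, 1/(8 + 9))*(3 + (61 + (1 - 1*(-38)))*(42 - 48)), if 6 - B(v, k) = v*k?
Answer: -58506/17 ≈ -3441.5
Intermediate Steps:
B(v, k) = 6 - k*v (B(v, k) = 6 - v*k = 6 - k*v)
B(4, 1/(8 + 9))*(3 + (61 + (1 - 1*(-38)))*(42 - 48)) = (6 - 1*4/(8 + 9))*(3 + (61 + (1 - 1*(-38)))*(42 - 48)) = (6 - 1*4/17)*(3 + (61 + (1 + 38))*(-6)) = (6 - 1*1/17*4)*(3 + (61 + 39)*(-6)) = (6 - 4/17)*(3 + 100*(-6)) = 98*(3 - 600)/17 = (98/17)*(-597) = -58506/17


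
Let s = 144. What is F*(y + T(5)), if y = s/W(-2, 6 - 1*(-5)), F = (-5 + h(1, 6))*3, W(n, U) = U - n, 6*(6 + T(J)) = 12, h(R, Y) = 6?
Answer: 276/13 ≈ 21.231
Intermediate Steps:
T(J) = -4 (T(J) = -6 + (⅙)*12 = -6 + 2 = -4)
F = 3 (F = (-5 + 6)*3 = 1*3 = 3)
y = 144/13 (y = 144/((6 - 1*(-5)) - 1*(-2)) = 144/((6 + 5) + 2) = 144/(11 + 2) = 144/13 ≈ 11.077)
F*(y + T(5)) = 3*(144/13 - 4) = 3*(92/13) = 276/13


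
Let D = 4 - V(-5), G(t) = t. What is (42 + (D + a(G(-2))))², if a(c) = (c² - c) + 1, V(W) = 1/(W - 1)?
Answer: 101761/36 ≈ 2826.7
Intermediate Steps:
V(W) = 1/(-1 + W)
a(c) = 1 + c² - c
D = 25/6 (D = 4 - 1/(-1 - 5) = 4 - 1/(-6) = 4 - 1*(-⅙) = 4 + ⅙ = 25/6 ≈ 4.1667)
(42 + (D + a(G(-2))))² = (42 + (25/6 + (1 + (-2)² - 1*(-2))))² = (42 + (25/6 + (1 + 4 + 2)))² = (42 + (25/6 + 7))² = (42 + 67/6)² = (319/6)² = 101761/36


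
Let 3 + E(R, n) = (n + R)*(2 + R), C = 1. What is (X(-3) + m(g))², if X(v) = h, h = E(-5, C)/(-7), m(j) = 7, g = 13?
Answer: 1600/49 ≈ 32.653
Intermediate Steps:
E(R, n) = -3 + (2 + R)*(R + n) (E(R, n) = -3 + (n + R)*(2 + R) = -3 + (R + n)*(2 + R) = -3 + (2 + R)*(R + n))
h = -9/7 (h = (-3 + (-5)² + 2*(-5) + 2*1 - 5*1)/(-7) = (-3 + 25 - 10 + 2 - 5)*(-⅐) = 9*(-⅐) = -9/7 ≈ -1.2857)
X(v) = -9/7
(X(-3) + m(g))² = (-9/7 + 7)² = (40/7)² = 1600/49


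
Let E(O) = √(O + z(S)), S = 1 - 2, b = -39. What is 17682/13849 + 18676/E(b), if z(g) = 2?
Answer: 17682/13849 - 18676*I*√37/37 ≈ 1.2768 - 3070.3*I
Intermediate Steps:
S = -1
E(O) = √(2 + O) (E(O) = √(O + 2) = √(2 + O))
17682/13849 + 18676/E(b) = 17682/13849 + 18676/(√(2 - 39)) = 17682*(1/13849) + 18676/(√(-37)) = 17682/13849 + 18676/((I*√37)) = 17682/13849 + 18676*(-I*√37/37) = 17682/13849 - 18676*I*√37/37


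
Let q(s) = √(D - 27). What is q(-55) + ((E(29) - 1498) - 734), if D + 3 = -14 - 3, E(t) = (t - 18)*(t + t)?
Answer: -1594 + I*√47 ≈ -1594.0 + 6.8557*I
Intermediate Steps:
E(t) = 2*t*(-18 + t) (E(t) = (-18 + t)*(2*t) = 2*t*(-18 + t))
D = -20 (D = -3 + (-14 - 3) = -3 - 17 = -20)
q(s) = I*√47 (q(s) = √(-20 - 27) = √(-47) = I*√47)
q(-55) + ((E(29) - 1498) - 734) = I*√47 + ((2*29*(-18 + 29) - 1498) - 734) = I*√47 + ((2*29*11 - 1498) - 734) = I*√47 + ((638 - 1498) - 734) = I*√47 + (-860 - 734) = I*√47 - 1594 = -1594 + I*√47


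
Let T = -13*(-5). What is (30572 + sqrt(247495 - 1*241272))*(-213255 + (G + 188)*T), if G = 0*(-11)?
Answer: -6146042020 - 1407245*sqrt(127) ≈ -6.1619e+9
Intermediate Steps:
T = 65
G = 0
(30572 + sqrt(247495 - 1*241272))*(-213255 + (G + 188)*T) = (30572 + sqrt(247495 - 1*241272))*(-213255 + (0 + 188)*65) = (30572 + sqrt(247495 - 241272))*(-213255 + 188*65) = (30572 + sqrt(6223))*(-213255 + 12220) = (30572 + 7*sqrt(127))*(-201035) = -6146042020 - 1407245*sqrt(127)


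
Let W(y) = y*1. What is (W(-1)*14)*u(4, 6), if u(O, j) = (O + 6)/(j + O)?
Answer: -14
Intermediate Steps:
u(O, j) = (6 + O)/(O + j)
W(y) = y
(W(-1)*14)*u(4, 6) = (-1*14)*((6 + 4)/(4 + 6)) = -14*10/10 = -7*10/5 = -14*1 = -14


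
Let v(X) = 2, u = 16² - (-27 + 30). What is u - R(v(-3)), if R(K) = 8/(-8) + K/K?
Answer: 253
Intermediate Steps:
u = 253 (u = 256 - 1*3 = 256 - 3 = 253)
R(K) = 0 (R(K) = 8*(-⅛) + 1 = -1 + 1 = 0)
u - R(v(-3)) = 253 - 1*0 = 253 + 0 = 253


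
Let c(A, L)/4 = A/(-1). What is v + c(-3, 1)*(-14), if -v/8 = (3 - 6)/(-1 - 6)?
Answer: -1200/7 ≈ -171.43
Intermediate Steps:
c(A, L) = -4*A (c(A, L) = 4*(A/(-1)) = 4*(A*(-1)) = 4*(-A) = -4*A)
v = -24/7 (v = -8*(3 - 6)/(-1 - 6) = -(-24)/(-7) = -(-24)*(-1)/7 = -8*3/7 = -24/7 ≈ -3.4286)
v + c(-3, 1)*(-14) = -24/7 - 4*(-3)*(-14) = -24/7 + 12*(-14) = -24/7 - 168 = -1200/7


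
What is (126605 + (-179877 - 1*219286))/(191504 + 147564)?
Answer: -136279/169534 ≈ -0.80384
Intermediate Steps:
(126605 + (-179877 - 1*219286))/(191504 + 147564) = (126605 + (-179877 - 219286))/339068 = (126605 - 399163)*(1/339068) = -272558*1/339068 = -136279/169534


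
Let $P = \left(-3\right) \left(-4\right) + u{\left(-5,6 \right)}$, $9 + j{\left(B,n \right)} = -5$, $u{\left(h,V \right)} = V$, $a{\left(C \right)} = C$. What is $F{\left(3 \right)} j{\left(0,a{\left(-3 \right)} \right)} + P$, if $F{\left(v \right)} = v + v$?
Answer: $-66$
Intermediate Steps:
$j{\left(B,n \right)} = -14$ ($j{\left(B,n \right)} = -9 - 5 = -14$)
$F{\left(v \right)} = 2 v$
$P = 18$ ($P = \left(-3\right) \left(-4\right) + 6 = 12 + 6 = 18$)
$F{\left(3 \right)} j{\left(0,a{\left(-3 \right)} \right)} + P = 2 \cdot 3 \left(-14\right) + 18 = 6 \left(-14\right) + 18 = -84 + 18 = -66$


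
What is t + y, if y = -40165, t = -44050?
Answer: -84215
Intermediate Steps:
t + y = -44050 - 40165 = -84215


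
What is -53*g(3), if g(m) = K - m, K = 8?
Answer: -265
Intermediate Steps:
g(m) = 8 - m
-53*g(3) = -53*(8 - 1*3) = -53*(8 - 3) = -53*5 = -265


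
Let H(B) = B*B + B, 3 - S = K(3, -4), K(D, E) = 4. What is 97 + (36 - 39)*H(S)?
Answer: 97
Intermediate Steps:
S = -1 (S = 3 - 1*4 = 3 - 4 = -1)
H(B) = B + B**2 (H(B) = B**2 + B = B + B**2)
97 + (36 - 39)*H(S) = 97 + (36 - 39)*(-(1 - 1)) = 97 - (-3)*0 = 97 - 3*0 = 97 + 0 = 97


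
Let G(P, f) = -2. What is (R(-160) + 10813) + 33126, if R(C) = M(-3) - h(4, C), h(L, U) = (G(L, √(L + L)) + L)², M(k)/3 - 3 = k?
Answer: 43935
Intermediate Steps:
M(k) = 9 + 3*k
h(L, U) = (-2 + L)²
R(C) = -4 (R(C) = (9 + 3*(-3)) - (-2 + 4)² = (9 - 9) - 1*2² = 0 - 1*4 = 0 - 4 = -4)
(R(-160) + 10813) + 33126 = (-4 + 10813) + 33126 = 10809 + 33126 = 43935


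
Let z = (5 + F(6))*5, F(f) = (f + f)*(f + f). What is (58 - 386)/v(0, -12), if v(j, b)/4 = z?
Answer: -82/745 ≈ -0.11007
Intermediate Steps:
F(f) = 4*f² (F(f) = (2*f)*(2*f) = 4*f²)
z = 745 (z = (5 + 4*6²)*5 = (5 + 4*36)*5 = (5 + 144)*5 = 149*5 = 745)
v(j, b) = 2980 (v(j, b) = 4*745 = 2980)
(58 - 386)/v(0, -12) = (58 - 386)/2980 = -328*1/2980 = -82/745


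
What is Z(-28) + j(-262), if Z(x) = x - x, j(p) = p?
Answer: -262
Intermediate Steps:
Z(x) = 0
Z(-28) + j(-262) = 0 - 262 = -262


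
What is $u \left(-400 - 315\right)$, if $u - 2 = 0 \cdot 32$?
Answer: $-1430$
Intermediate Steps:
$u = 2$ ($u = 2 + 0 \cdot 32 = 2 + 0 = 2$)
$u \left(-400 - 315\right) = 2 \left(-400 - 315\right) = 2 \left(-715\right) = -1430$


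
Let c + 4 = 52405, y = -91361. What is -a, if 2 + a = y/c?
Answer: 196163/52401 ≈ 3.7435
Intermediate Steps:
c = 52401 (c = -4 + 52405 = 52401)
a = -196163/52401 (a = -2 - 91361/52401 = -196163/52401 ≈ -3.7435)
-a = -1*(-196163/52401) = 196163/52401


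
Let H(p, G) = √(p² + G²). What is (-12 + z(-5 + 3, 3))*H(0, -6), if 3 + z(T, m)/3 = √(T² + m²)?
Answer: -126 + 18*√13 ≈ -61.100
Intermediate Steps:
H(p, G) = √(G² + p²)
z(T, m) = -9 + 3*√(T² + m²)
(-12 + z(-5 + 3, 3))*H(0, -6) = (-12 + (-9 + 3*√((-5 + 3)² + 3²)))*√((-6)² + 0²) = (-12 + (-9 + 3*√((-2)² + 9)))*√(36 + 0) = (-12 + (-9 + 3*√(4 + 9)))*√36 = (-12 + (-9 + 3*√13))*6 = (-21 + 3*√13)*6 = -126 + 18*√13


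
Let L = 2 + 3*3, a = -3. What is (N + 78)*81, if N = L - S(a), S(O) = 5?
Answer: 6804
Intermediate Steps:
L = 11 (L = 2 + 9 = 11)
N = 6 (N = 11 - 1*5 = 11 - 5 = 6)
(N + 78)*81 = (6 + 78)*81 = 84*81 = 6804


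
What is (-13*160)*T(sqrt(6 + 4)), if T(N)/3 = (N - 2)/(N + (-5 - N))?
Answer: -2496 + 1248*sqrt(10) ≈ 1450.5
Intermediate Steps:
T(N) = 6/5 - 3*N/5 (T(N) = 3*((N - 2)/(N + (-5 - N))) = 3*((-2 + N)/(-5)) = 3*((-2 + N)*(-1/5)) = 3*(2/5 - N/5) = 6/5 - 3*N/5)
(-13*160)*T(sqrt(6 + 4)) = (-13*160)*(6/5 - 3*sqrt(6 + 4)/5) = -2080*(6/5 - 3*sqrt(10)/5) = -2496 + 1248*sqrt(10)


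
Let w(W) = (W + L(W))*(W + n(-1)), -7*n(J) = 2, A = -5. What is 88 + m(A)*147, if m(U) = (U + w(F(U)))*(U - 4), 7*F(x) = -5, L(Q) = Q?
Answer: 4813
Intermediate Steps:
n(J) = -2/7 (n(J) = -1/7*2 = -2/7)
F(x) = -5/7 (F(x) = (1/7)*(-5) = -5/7)
w(W) = 2*W*(-2/7 + W) (w(W) = (W + W)*(W - 2/7) = (2*W)*(-2/7 + W) = 2*W*(-2/7 + W))
m(U) = (-4 + U)*(10/7 + U) (m(U) = (U + (2/7)*(-5/7)*(-2 + 7*(-5/7)))*(U - 4) = (U + (2/7)*(-5/7)*(-2 - 5))*(-4 + U) = (U + (2/7)*(-5/7)*(-7))*(-4 + U) = (U + 10/7)*(-4 + U) = (10/7 + U)*(-4 + U) = (-4 + U)*(10/7 + U))
88 + m(A)*147 = 88 + (-40/7 + (-5)**2 - 18/7*(-5))*147 = 88 + (-40/7 + 25 + 90/7)*147 = 88 + (225/7)*147 = 88 + 4725 = 4813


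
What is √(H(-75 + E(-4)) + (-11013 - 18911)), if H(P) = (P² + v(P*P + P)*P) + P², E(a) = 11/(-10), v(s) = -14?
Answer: I*√1727618/10 ≈ 131.44*I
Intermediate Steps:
E(a) = -11/10 (E(a) = 11*(-⅒) = -11/10)
H(P) = -14*P + 2*P² (H(P) = (P² - 14*P) + P² = -14*P + 2*P²)
√(H(-75 + E(-4)) + (-11013 - 18911)) = √(2*(-75 - 11/10)*(-7 + (-75 - 11/10)) + (-11013 - 18911)) = √(2*(-761/10)*(-7 - 761/10) - 29924) = √(2*(-761/10)*(-831/10) - 29924) = √(632391/50 - 29924) = √(-863809/50) = I*√1727618/10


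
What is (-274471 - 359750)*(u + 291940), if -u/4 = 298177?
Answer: 571285981728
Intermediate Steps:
u = -1192708 (u = -4*298177 = -1192708)
(-274471 - 359750)*(u + 291940) = (-274471 - 359750)*(-1192708 + 291940) = -634221*(-900768) = 571285981728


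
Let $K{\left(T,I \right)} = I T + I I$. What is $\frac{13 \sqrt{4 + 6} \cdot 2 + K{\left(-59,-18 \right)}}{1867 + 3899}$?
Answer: $\frac{231}{961} + \frac{13 \sqrt{10}}{2883} \approx 0.25463$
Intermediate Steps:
$K{\left(T,I \right)} = I^{2} + I T$ ($K{\left(T,I \right)} = I T + I^{2} = I^{2} + I T$)
$\frac{13 \sqrt{4 + 6} \cdot 2 + K{\left(-59,-18 \right)}}{1867 + 3899} = \frac{13 \sqrt{4 + 6} \cdot 2 - 18 \left(-18 - 59\right)}{1867 + 3899} = \frac{13 \sqrt{10} \cdot 2 - -1386}{5766} = \left(26 \sqrt{10} + 1386\right) \frac{1}{5766} = \left(1386 + 26 \sqrt{10}\right) \frac{1}{5766} = \frac{231}{961} + \frac{13 \sqrt{10}}{2883}$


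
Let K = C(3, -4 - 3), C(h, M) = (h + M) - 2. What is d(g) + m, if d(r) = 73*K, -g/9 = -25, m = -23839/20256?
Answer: -8895967/20256 ≈ -439.18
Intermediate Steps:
m = -23839/20256 (m = -23839*1/20256 = -23839/20256 ≈ -1.1769)
g = 225 (g = -9*(-25) = 225)
C(h, M) = -2 + M + h (C(h, M) = (M + h) - 2 = -2 + M + h)
K = -6 (K = -2 + (-4 - 3) + 3 = -2 - 7 + 3 = -6)
d(r) = -438 (d(r) = 73*(-6) = -438)
d(g) + m = -438 - 23839/20256 = -8895967/20256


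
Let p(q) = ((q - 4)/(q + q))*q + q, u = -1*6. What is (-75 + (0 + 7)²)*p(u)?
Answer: 286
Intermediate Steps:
u = -6
p(q) = -2 + 3*q/2 (p(q) = ((-4 + q)/((2*q)))*q + q = ((-4 + q)*(1/(2*q)))*q + q = ((-4 + q)/(2*q))*q + q = (-2 + q/2) + q = -2 + 3*q/2)
(-75 + (0 + 7)²)*p(u) = (-75 + (0 + 7)²)*(-2 + (3/2)*(-6)) = (-75 + 7²)*(-2 - 9) = (-75 + 49)*(-11) = -26*(-11) = 286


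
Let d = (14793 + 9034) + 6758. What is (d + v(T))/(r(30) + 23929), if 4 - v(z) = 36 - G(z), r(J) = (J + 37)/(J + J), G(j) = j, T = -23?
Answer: 1831800/1435807 ≈ 1.2758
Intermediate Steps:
r(J) = (37 + J)/(2*J) (r(J) = (37 + J)/((2*J)) = (37 + J)*(1/(2*J)) = (37 + J)/(2*J))
v(z) = -32 + z (v(z) = 4 - (36 - z) = 4 + (-36 + z) = -32 + z)
d = 30585 (d = 23827 + 6758 = 30585)
(d + v(T))/(r(30) + 23929) = (30585 + (-32 - 23))/((1/2)*(37 + 30)/30 + 23929) = (30585 - 55)/((1/2)*(1/30)*67 + 23929) = 30530/(67/60 + 23929) = 30530/(1435807/60) = 30530*(60/1435807) = 1831800/1435807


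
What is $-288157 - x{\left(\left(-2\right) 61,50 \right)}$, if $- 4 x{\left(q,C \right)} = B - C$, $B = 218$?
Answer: $-288115$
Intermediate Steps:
$x{\left(q,C \right)} = - \frac{109}{2} + \frac{C}{4}$ ($x{\left(q,C \right)} = - \frac{218 - C}{4} = - \frac{109}{2} + \frac{C}{4}$)
$-288157 - x{\left(\left(-2\right) 61,50 \right)} = -288157 - \left(- \frac{109}{2} + \frac{1}{4} \cdot 50\right) = -288157 - \left(- \frac{109}{2} + \frac{25}{2}\right) = -288157 - -42 = -288157 + 42 = -288115$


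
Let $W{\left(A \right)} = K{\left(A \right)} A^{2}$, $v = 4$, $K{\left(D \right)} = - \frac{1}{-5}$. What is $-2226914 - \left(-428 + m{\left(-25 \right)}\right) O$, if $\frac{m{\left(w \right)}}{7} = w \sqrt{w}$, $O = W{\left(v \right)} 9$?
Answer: $- \frac{11072938}{5} + 25200 i \approx -2.2146 \cdot 10^{6} + 25200.0 i$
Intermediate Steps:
$K{\left(D \right)} = \frac{1}{5}$ ($K{\left(D \right)} = \left(-1\right) \left(- \frac{1}{5}\right) = \frac{1}{5}$)
$W{\left(A \right)} = \frac{A^{2}}{5}$
$O = \frac{144}{5}$ ($O = \frac{4^{2}}{5} \cdot 9 = \frac{1}{5} \cdot 16 \cdot 9 = \frac{16}{5} \cdot 9 = \frac{144}{5} \approx 28.8$)
$m{\left(w \right)} = 7 w^{\frac{3}{2}}$ ($m{\left(w \right)} = 7 w \sqrt{w} = 7 w^{\frac{3}{2}}$)
$-2226914 - \left(-428 + m{\left(-25 \right)}\right) O = -2226914 - \left(-428 + 7 \left(-25\right)^{\frac{3}{2}}\right) \frac{144}{5} = -2226914 - \left(-428 + 7 \left(- 125 i\right)\right) \frac{144}{5} = -2226914 - \left(-428 - 875 i\right) \frac{144}{5} = -2226914 - \left(- \frac{61632}{5} - 25200 i\right) = -2226914 + \left(\frac{61632}{5} + 25200 i\right) = - \frac{11072938}{5} + 25200 i$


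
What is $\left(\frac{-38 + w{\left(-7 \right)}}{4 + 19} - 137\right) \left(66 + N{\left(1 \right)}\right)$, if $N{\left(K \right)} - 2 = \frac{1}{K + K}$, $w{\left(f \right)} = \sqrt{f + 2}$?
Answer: $- \frac{436893}{46} + \frac{137 i \sqrt{5}}{46} \approx -9497.7 + 6.6596 i$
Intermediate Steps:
$w{\left(f \right)} = \sqrt{2 + f}$
$N{\left(K \right)} = 2 + \frac{1}{2 K}$ ($N{\left(K \right)} = 2 + \frac{1}{K + K} = 2 + \frac{1}{2 K}$)
$\left(\frac{-38 + w{\left(-7 \right)}}{4 + 19} - 137\right) \left(66 + N{\left(1 \right)}\right) = \left(\frac{-38 + \sqrt{2 - 7}}{4 + 19} - 137\right) \left(66 + \left(2 + \frac{1}{2 \cdot 1}\right)\right) = \left(\frac{-38 + \sqrt{-5}}{23} - 137\right) \left(66 + \left(2 + \frac{1}{2} \cdot 1\right)\right) = \left(\left(-38 + i \sqrt{5}\right) \frac{1}{23} - 137\right) \left(66 + \left(2 + \frac{1}{2}\right)\right) = \left(\left(- \frac{38}{23} + \frac{i \sqrt{5}}{23}\right) - 137\right) \left(66 + \frac{5}{2}\right) = \left(- \frac{3189}{23} + \frac{i \sqrt{5}}{23}\right) \frac{137}{2} = - \frac{436893}{46} + \frac{137 i \sqrt{5}}{46}$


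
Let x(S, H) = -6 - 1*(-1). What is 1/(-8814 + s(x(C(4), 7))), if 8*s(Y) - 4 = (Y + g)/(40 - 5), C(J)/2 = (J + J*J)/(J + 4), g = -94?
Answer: -280/2467879 ≈ -0.00011346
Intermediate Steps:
C(J) = 2*(J + J**2)/(4 + J) (C(J) = 2*((J + J*J)/(J + 4)) = 2*((J + J**2)/(4 + J)) = 2*(J + J**2)/(4 + J))
x(S, H) = -5 (x(S, H) = -6 + 1 = -5)
s(Y) = 23/140 + Y/280 (s(Y) = 1/2 + ((Y - 94)/(40 - 5))/8 = 1/2 + ((-94 + Y)/35)/8 = 1/2 + ((-94 + Y)*(1/35))/8 = 1/2 + (-94/35 + Y/35)/8 = 1/2 + (-47/140 + Y/280) = 23/140 + Y/280)
1/(-8814 + s(x(C(4), 7))) = 1/(-8814 + (23/140 + (1/280)*(-5))) = 1/(-8814 + (23/140 - 1/56)) = 1/(-8814 + 41/280) = 1/(-2467879/280) = -280/2467879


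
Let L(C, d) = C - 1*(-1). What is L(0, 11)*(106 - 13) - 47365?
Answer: -47272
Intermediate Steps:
L(C, d) = 1 + C (L(C, d) = C + 1 = 1 + C)
L(0, 11)*(106 - 13) - 47365 = (1 + 0)*(106 - 13) - 47365 = 1*93 - 47365 = 93 - 47365 = -47272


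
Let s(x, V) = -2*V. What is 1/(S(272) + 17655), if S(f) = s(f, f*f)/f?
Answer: 1/17111 ≈ 5.8442e-5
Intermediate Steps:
S(f) = -2*f (S(f) = (-2*f*f)/f = (-2*f**2)/f = -2*f)
1/(S(272) + 17655) = 1/(-2*272 + 17655) = 1/(-544 + 17655) = 1/17111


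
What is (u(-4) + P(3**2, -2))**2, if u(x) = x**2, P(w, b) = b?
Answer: 196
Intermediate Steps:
(u(-4) + P(3**2, -2))**2 = ((-4)**2 - 2)**2 = (16 - 2)**2 = 14**2 = 196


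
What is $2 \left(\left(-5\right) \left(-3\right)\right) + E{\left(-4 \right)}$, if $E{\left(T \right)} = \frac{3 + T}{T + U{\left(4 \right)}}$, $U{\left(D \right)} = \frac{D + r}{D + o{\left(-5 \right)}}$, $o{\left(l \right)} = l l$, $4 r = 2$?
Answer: $\frac{6748}{223} \approx 30.26$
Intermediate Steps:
$r = \frac{1}{2}$ ($r = \frac{1}{4} \cdot 2 = \frac{1}{2} \approx 0.5$)
$o{\left(l \right)} = l^{2}$
$U{\left(D \right)} = \frac{\frac{1}{2} + D}{25 + D}$ ($U{\left(D \right)} = \frac{D + \frac{1}{2}}{D + \left(-5\right)^{2}} = \frac{\frac{1}{2} + D}{D + 25} = \frac{\frac{1}{2} + D}{25 + D}$)
$E{\left(T \right)} = \frac{3 + T}{\frac{9}{58} + T}$ ($E{\left(T \right)} = \frac{3 + T}{T + \frac{\frac{1}{2} + 4}{25 + 4}} = \frac{3 + T}{T + \frac{1}{29} \cdot \frac{9}{2}} = \frac{3 + T}{T + \frac{9}{58}} = \frac{3 + T}{\frac{9}{58} + T}$)
$2 \left(\left(-5\right) \left(-3\right)\right) + E{\left(-4 \right)} = 2 \left(\left(-5\right) \left(-3\right)\right) + \frac{58 \left(3 - 4\right)}{9 + 58 \left(-4\right)} = 2 \cdot 15 + 58 \frac{1}{9 - 232} \left(-1\right) = 30 + 58 \frac{1}{-223} \left(-1\right) = 30 + 58 \left(- \frac{1}{223}\right) \left(-1\right) = 30 + \frac{58}{223} = \frac{6748}{223}$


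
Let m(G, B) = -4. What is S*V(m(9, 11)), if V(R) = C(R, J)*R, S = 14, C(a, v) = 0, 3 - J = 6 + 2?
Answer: 0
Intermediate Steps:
J = -5 (J = 3 - (6 + 2) = 3 - 1*8 = 3 - 8 = -5)
V(R) = 0 (V(R) = 0*R = 0)
S*V(m(9, 11)) = 14*0 = 0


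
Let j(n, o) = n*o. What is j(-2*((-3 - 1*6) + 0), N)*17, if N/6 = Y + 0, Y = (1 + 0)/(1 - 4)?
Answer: -612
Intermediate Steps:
Y = -1/3 (Y = 1/(-3) = 1*(-1/3) = -1/3 ≈ -0.33333)
N = -2 (N = 6*(-1/3 + 0) = 6*(-1/3) = -2)
j(-2*((-3 - 1*6) + 0), N)*17 = (-2*((-3 - 1*6) + 0)*(-2))*17 = (-2*((-3 - 6) + 0)*(-2))*17 = (-2*(-9 + 0)*(-2))*17 = (-2*(-9)*(-2))*17 = (18*(-2))*17 = -36*17 = -612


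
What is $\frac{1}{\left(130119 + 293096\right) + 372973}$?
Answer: $\frac{1}{796188} \approx 1.256 \cdot 10^{-6}$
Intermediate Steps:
$\frac{1}{\left(130119 + 293096\right) + 372973} = \frac{1}{423215 + 372973} = \frac{1}{796188}$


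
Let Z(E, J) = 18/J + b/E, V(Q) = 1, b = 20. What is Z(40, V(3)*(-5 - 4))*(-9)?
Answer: 27/2 ≈ 13.500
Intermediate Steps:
Z(E, J) = 18/J + 20/E
Z(40, V(3)*(-5 - 4))*(-9) = (18/((1*(-5 - 4))) + 20/40)*(-9) = (18/((1*(-9))) + 20*(1/40))*(-9) = (18/(-9) + ½)*(-9) = (18*(-⅑) + ½)*(-9) = (-2 + ½)*(-9) = -3/2*(-9) = 27/2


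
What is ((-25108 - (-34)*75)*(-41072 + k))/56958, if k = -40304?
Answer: 917839904/28479 ≈ 32229.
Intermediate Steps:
((-25108 - (-34)*75)*(-41072 + k))/56958 = ((-25108 - (-34)*75)*(-41072 - 40304))/56958 = ((-25108 - 1*(-2550))*(-81376))*(1/56958) = ((-25108 + 2550)*(-81376))*(1/56958) = -22558*(-81376)*(1/56958) = 1835679808*(1/56958) = 917839904/28479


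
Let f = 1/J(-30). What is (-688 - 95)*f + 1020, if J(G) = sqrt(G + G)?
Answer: 1020 + 261*I*sqrt(15)/10 ≈ 1020.0 + 101.08*I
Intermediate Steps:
J(G) = sqrt(2)*sqrt(G) (J(G) = sqrt(2*G) = sqrt(2)*sqrt(G))
f = -I*sqrt(15)/30 (f = 1/(sqrt(2)*sqrt(-30)) = 1/(sqrt(2)*(I*sqrt(30))) = 1/(2*I*sqrt(15)) = -I*sqrt(15)/30 ≈ -0.1291*I)
(-688 - 95)*f + 1020 = (-688 - 95)*(-I*sqrt(15)/30) + 1020 = -(-261)*I*sqrt(15)/10 + 1020 = 261*I*sqrt(15)/10 + 1020 = 1020 + 261*I*sqrt(15)/10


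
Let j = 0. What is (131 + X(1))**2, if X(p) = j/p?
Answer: 17161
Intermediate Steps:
X(p) = 0 (X(p) = 0/p = 0)
(131 + X(1))**2 = (131 + 0)**2 = 131**2 = 17161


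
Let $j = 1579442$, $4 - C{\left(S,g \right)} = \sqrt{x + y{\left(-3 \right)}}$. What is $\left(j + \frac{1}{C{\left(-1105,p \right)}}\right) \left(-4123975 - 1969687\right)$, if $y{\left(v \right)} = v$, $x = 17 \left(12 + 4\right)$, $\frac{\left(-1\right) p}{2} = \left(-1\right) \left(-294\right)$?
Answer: $- \frac{2435020156866164}{253} + \frac{6093662 \sqrt{269}}{253} \approx -9.6246 \cdot 10^{12}$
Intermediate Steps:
$p = -588$ ($p = - 2 \left(\left(-1\right) \left(-294\right)\right) = \left(-2\right) 294 = -588$)
$x = 272$ ($x = 17 \cdot 16 = 272$)
$C{\left(S,g \right)} = 4 - \sqrt{269}$ ($C{\left(S,g \right)} = 4 - \sqrt{272 - 3} = 4 - \sqrt{269}$)
$\left(j + \frac{1}{C{\left(-1105,p \right)}}\right) \left(-4123975 - 1969687\right) = \left(1579442 + \frac{1}{4 - \sqrt{269}}\right) \left(-4123975 - 1969687\right) = \left(1579442 + \frac{1}{4 - \sqrt{269}}\right) \left(-6093662\right) = -9624585696604 - \frac{6093662}{4 - \sqrt{269}}$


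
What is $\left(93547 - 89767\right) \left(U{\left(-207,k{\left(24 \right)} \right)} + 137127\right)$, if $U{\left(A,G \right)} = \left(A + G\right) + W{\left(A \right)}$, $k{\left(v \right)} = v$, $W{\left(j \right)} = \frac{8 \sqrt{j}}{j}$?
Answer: $517648320 - \frac{10080 i \sqrt{23}}{23} \approx 5.1765 \cdot 10^{8} - 2101.8 i$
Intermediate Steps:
$W{\left(j \right)} = \frac{8}{\sqrt{j}}$
$U{\left(A,G \right)} = A + G + \frac{8}{\sqrt{A}}$ ($U{\left(A,G \right)} = \left(A + G\right) + \frac{8}{\sqrt{A}} = A + G + \frac{8}{\sqrt{A}}$)
$\left(93547 - 89767\right) \left(U{\left(-207,k{\left(24 \right)} \right)} + 137127\right) = \left(93547 - 89767\right) \left(\left(-207 + 24 + \frac{8}{3 i \sqrt{23}}\right) + 137127\right) = 3780 \left(\left(-207 + 24 + 8 \left(- \frac{i \sqrt{23}}{69}\right)\right) + 137127\right) = 3780 \left(\left(-207 + 24 - \frac{8 i \sqrt{23}}{69}\right) + 137127\right) = 3780 \left(\left(-183 - \frac{8 i \sqrt{23}}{69}\right) + 137127\right) = 3780 \left(136944 - \frac{8 i \sqrt{23}}{69}\right) = 517648320 - \frac{10080 i \sqrt{23}}{23}$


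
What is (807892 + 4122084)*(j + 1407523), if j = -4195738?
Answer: -13745833032840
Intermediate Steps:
(807892 + 4122084)*(j + 1407523) = (807892 + 4122084)*(-4195738 + 1407523) = 4929976*(-2788215) = -13745833032840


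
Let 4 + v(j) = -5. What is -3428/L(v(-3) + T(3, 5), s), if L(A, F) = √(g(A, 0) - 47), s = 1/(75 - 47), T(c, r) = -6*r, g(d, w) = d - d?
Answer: 3428*I*√47/47 ≈ 500.03*I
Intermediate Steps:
g(d, w) = 0
v(j) = -9 (v(j) = -4 - 5 = -9)
s = 1/28 ≈ 0.035714
L(A, F) = I*√47 (L(A, F) = √(0 - 47) = √(-47) = I*√47)
-3428/L(v(-3) + T(3, 5), s) = -3428*(-I*√47/47) = -(-3428)*I*√47/47 = 3428*I*√47/47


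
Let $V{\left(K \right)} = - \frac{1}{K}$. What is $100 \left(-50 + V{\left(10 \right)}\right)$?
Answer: $-5010$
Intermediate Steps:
$100 \left(-50 + V{\left(10 \right)}\right) = 100 \left(-50 - \frac{1}{10}\right) = 100 \left(- \frac{501}{10}\right) = -5010$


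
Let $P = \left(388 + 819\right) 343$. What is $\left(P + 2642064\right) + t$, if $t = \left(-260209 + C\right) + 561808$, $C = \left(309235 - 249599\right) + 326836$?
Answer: $3744136$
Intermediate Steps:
$C = 386472$ ($C = 59636 + 326836 = 386472$)
$t = 688071$ ($t = \left(-260209 + 386472\right) + 561808 = 126263 + 561808 = 688071$)
$P = 414001$ ($P = 1207 \cdot 343 = 414001$)
$\left(P + 2642064\right) + t = \left(414001 + 2642064\right) + 688071 = 3056065 + 688071 = 3744136$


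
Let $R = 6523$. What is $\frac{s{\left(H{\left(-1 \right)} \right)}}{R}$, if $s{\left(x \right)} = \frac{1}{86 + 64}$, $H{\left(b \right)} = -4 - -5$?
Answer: $\frac{1}{978450} \approx 1.022 \cdot 10^{-6}$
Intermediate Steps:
$H{\left(b \right)} = 1$ ($H{\left(b \right)} = -4 + 5 = 1$)
$s{\left(x \right)} = \frac{1}{150}$
$\frac{s{\left(H{\left(-1 \right)} \right)}}{R} = \frac{1}{150 \cdot 6523} = \frac{1}{150} \cdot \frac{1}{6523} = \frac{1}{978450}$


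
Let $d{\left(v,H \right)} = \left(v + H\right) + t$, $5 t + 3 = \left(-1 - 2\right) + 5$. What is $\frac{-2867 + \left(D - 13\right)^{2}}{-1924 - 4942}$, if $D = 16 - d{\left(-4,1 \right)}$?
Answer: $\frac{35357}{85825} \approx 0.41197$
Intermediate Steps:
$t = - \frac{1}{5}$ ($t = - \frac{3}{5} + \frac{\left(-1 - 2\right) + 5}{5} = - \frac{3}{5} + \frac{-3 + 5}{5} = - \frac{3}{5} + \frac{1}{5} \cdot 2 = - \frac{3}{5} + \frac{2}{5} = - \frac{1}{5} \approx -0.2$)
$d{\left(v,H \right)} = - \frac{1}{5} + H + v$ ($d{\left(v,H \right)} = \left(v + H\right) - \frac{1}{5} = \left(H + v\right) - \frac{1}{5} = - \frac{1}{5} + H + v$)
$D = \frac{96}{5}$ ($D = 16 - \left(- \frac{1}{5} + 1 - 4\right) = 16 - - \frac{16}{5} = 16 + \frac{16}{5} = \frac{96}{5} \approx 19.2$)
$\frac{-2867 + \left(D - 13\right)^{2}}{-1924 - 4942} = \frac{-2867 + \left(\frac{96}{5} - 13\right)^{2}}{-1924 - 4942} = \frac{-2867 + \left(\frac{31}{5}\right)^{2}}{-6866} = \left(-2867 + \frac{961}{25}\right) \left(- \frac{1}{6866}\right) = \left(- \frac{70714}{25}\right) \left(- \frac{1}{6866}\right) = \frac{35357}{85825}$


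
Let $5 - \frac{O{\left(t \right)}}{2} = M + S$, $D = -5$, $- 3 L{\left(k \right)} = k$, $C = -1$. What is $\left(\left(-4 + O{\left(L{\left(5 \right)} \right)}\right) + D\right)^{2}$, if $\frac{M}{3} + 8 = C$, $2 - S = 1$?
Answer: $2809$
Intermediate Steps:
$S = 1$ ($S = 2 - 1 = 1$)
$M = -27$ ($M = -24 + 3 \left(-1\right) = -24 - 3 = -27$)
$L{\left(k \right)} = - \frac{k}{3}$
$O{\left(t \right)} = 62$ ($O{\left(t \right)} = 10 - 2 \left(-27 + 1\right) = 10 - -52 = 10 + 52 = 62$)
$\left(\left(-4 + O{\left(L{\left(5 \right)} \right)}\right) + D\right)^{2} = \left(\left(-4 + 62\right) - 5\right)^{2} = \left(58 - 5\right)^{2} = 53^{2} = 2809$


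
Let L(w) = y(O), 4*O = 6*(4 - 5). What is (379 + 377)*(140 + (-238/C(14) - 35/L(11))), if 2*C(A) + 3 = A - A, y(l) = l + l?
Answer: 234612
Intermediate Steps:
O = -3/2 (O = (6*(4 - 5))/4 = (6*(-1))/4 = (¼)*(-6) = -3/2 ≈ -1.5000)
y(l) = 2*l
C(A) = -3/2 (C(A) = -3/2 + (A - A)/2 = -3/2 + (½)*0 = -3/2 + 0 = -3/2)
L(w) = -3 (L(w) = 2*(-3/2) = -3)
(379 + 377)*(140 + (-238/C(14) - 35/L(11))) = (379 + 377)*(140 + (-238/(-3/2) - 35/(-3))) = 756*(140 + (-238*(-⅔) - 35*(-⅓))) = 756*(140 + (476/3 + 35/3)) = 756*(140 + 511/3) = 756*(931/3) = 234612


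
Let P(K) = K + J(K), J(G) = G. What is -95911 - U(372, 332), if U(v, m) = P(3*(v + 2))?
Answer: -98155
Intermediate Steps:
P(K) = 2*K (P(K) = K + K = 2*K)
U(v, m) = 12 + 6*v (U(v, m) = 2*(3*(v + 2)) = 2*(3*(2 + v)) = 2*(6 + 3*v) = 12 + 6*v)
-95911 - U(372, 332) = -95911 - (12 + 6*372) = -95911 - (12 + 2232) = -95911 - 1*2244 = -95911 - 2244 = -98155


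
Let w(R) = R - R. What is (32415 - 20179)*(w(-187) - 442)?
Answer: -5408312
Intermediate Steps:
w(R) = 0
(32415 - 20179)*(w(-187) - 442) = (32415 - 20179)*(0 - 442) = 12236*(-442) = -5408312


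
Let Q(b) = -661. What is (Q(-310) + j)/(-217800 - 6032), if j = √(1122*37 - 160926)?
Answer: 661/223832 - 3*I*√3317/111916 ≈ 0.0029531 - 0.0015438*I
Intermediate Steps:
j = 6*I*√3317 (j = √(41514 - 160926) = √(-119412) = 6*I*√3317 ≈ 345.56*I)
(Q(-310) + j)/(-217800 - 6032) = (-661 + 6*I*√3317)/(-217800 - 6032) = (-661 + 6*I*√3317)/(-223832) = (-661 + 6*I*√3317)*(-1/223832) = 661/223832 - 3*I*√3317/111916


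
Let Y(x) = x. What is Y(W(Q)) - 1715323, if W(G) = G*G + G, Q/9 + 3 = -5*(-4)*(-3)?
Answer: -1394401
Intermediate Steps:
Q = -567 (Q = -27 + 9*(-5*(-4)*(-3)) = -27 + 9*(20*(-3)) = -27 + 9*(-60) = -27 - 540 = -567)
W(G) = G + G² (W(G) = G² + G = G + G²)
Y(W(Q)) - 1715323 = -567*(1 - 567) - 1715323 = -567*(-566) - 1715323 = 320922 - 1715323 = -1394401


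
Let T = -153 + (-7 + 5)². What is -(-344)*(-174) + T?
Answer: -60005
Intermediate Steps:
T = -149 (T = -153 + (-2)² = -153 + 4 = -149)
-(-344)*(-174) + T = -(-344)*(-174) - 149 = -344*174 - 149 = -59856 - 149 = -60005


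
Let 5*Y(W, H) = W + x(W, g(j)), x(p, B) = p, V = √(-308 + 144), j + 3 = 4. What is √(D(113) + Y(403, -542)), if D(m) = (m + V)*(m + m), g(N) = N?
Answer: 2*√(160620 + 2825*I*√41)/5 ≈ 160.56 + 9.0127*I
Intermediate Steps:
j = 1 (j = -3 + 4 = 1)
V = 2*I*√41 (V = √(-164) = 2*I*√41 ≈ 12.806*I)
D(m) = 2*m*(m + 2*I*√41) (D(m) = (m + 2*I*√41)*(m + m) = (m + 2*I*√41)*(2*m) = 2*m*(m + 2*I*√41))
Y(W, H) = 2*W/5 (Y(W, H) = (W + W)/5 = (2*W)/5 = 2*W/5)
√(D(113) + Y(403, -542)) = √(2*113*(113 + 2*I*√41) + (⅖)*403) = √((25538 + 452*I*√41) + 806/5) = √(128496/5 + 452*I*√41)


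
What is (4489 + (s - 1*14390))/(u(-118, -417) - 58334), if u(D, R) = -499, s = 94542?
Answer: -84641/58833 ≈ -1.4387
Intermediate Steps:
(4489 + (s - 1*14390))/(u(-118, -417) - 58334) = (4489 + (94542 - 1*14390))/(-499 - 58334) = (4489 + (94542 - 14390))/(-58833) = (4489 + 80152)*(-1/58833) = 84641*(-1/58833) = -84641/58833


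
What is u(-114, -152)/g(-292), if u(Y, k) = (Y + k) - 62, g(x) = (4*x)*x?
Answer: -41/42632 ≈ -0.00096172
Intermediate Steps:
g(x) = 4*x²
u(Y, k) = -62 + Y + k
u(-114, -152)/g(-292) = (-62 - 114 - 152)/((4*(-292)²)) = -328/(4*85264) = -328/341056 = -328*1/341056 = -41/42632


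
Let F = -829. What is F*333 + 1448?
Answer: -274609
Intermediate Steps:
F*333 + 1448 = -829*333 + 1448 = -276057 + 1448 = -274609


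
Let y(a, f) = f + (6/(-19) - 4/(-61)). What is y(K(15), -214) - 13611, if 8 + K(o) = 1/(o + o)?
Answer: -16023465/1159 ≈ -13825.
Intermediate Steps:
K(o) = -8 + 1/(2*o) (K(o) = -8 + 1/(o + o) = -8 + 1/(2*o))
y(a, f) = -290/1159 + f (y(a, f) = f + (6*(-1/19) - 4*(-1/61)) = f + (-6/19 + 4/61) = f - 290/1159 = -290/1159 + f)
y(K(15), -214) - 13611 = (-290/1159 - 214) - 13611 = -248316/1159 - 13611 = -16023465/1159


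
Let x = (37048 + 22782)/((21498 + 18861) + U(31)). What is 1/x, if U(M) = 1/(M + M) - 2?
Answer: 500427/741892 ≈ 0.67453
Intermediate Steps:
U(M) = -2 + 1/(2*M) (U(M) = 1/(2*M) - 2 = -2 + 1/(2*M))
x = 741892/500427 (x = (37048 + 22782)/((21498 + 18861) + (-2 + (½)/31)) = 59830/(40359 + (-2 + (½)*(1/31))) = 59830/(40359 + (-2 + 1/62)) = 59830/(40359 - 123/62) = 59830/(2502135/62) = 59830*(62/2502135) = 741892/500427 ≈ 1.4825)
1/x = 1/(741892/500427) = 500427/741892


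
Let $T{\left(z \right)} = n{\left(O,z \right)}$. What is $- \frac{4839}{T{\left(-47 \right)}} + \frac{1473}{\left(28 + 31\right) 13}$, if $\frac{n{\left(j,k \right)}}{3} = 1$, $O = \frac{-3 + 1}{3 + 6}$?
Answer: $- \frac{1235698}{767} \approx -1611.1$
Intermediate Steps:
$O = - \frac{2}{9} \approx -0.22222$
$n{\left(j,k \right)} = 3$ ($n{\left(j,k \right)} = 3 \cdot 1 = 3$)
$T{\left(z \right)} = 3$
$- \frac{4839}{T{\left(-47 \right)}} + \frac{1473}{\left(28 + 31\right) 13} = - \frac{4839}{3} + \frac{1473}{\left(28 + 31\right) 13} = \left(-4839\right) \frac{1}{3} + \frac{1473}{59 \cdot 13} = -1613 + \frac{1473}{767} = - \frac{1235698}{767}$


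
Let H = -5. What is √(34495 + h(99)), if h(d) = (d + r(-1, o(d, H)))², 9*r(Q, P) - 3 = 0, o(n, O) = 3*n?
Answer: √399259/3 ≈ 210.62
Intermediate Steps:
r(Q, P) = ⅓ (r(Q, P) = ⅓ + (⅑)*0 = ⅓ + 0 = ⅓)
h(d) = (⅓ + d)² (h(d) = (d + ⅓)² = (⅓ + d)²)
√(34495 + h(99)) = √(34495 + (1 + 3*99)²/9) = √(34495 + (1 + 297)²/9) = √(34495 + (⅑)*298²) = √(34495 + (⅑)*88804) = √(34495 + 88804/9) = √(399259/9) = √399259/3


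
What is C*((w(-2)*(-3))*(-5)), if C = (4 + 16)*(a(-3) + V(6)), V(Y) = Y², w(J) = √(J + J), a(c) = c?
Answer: 19800*I ≈ 19800.0*I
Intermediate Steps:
w(J) = √2*√J (w(J) = √(2*J) = √2*√J)
C = 660 (C = (4 + 16)*(-3 + 6²) = 20*(-3 + 36) = 20*33 = 660)
C*((w(-2)*(-3))*(-5)) = 660*(((√2*√(-2))*(-3))*(-5)) = 660*(((√2*(I*√2))*(-3))*(-5)) = 660*(((2*I)*(-3))*(-5)) = 660*(-6*I*(-5)) = 660*(30*I) = 19800*I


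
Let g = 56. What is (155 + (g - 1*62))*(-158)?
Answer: -23542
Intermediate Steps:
(155 + (g - 1*62))*(-158) = (155 + (56 - 1*62))*(-158) = (155 + (56 - 62))*(-158) = (155 - 6)*(-158) = 149*(-158) = -23542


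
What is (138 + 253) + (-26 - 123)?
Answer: 242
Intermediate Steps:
(138 + 253) + (-26 - 123) = 391 - 149 = 242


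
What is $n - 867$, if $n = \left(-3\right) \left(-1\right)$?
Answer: $-864$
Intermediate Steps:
$n = 3$
$n - 867 = 3 - 867 = -864$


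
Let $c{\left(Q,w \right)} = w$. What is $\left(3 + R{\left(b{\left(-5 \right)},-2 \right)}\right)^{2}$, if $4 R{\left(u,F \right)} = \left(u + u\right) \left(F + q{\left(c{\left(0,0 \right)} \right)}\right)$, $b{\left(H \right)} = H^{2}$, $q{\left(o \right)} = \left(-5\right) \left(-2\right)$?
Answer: $10609$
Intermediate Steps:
$q{\left(o \right)} = 10$
$R{\left(u,F \right)} = \frac{u \left(10 + F\right)}{2}$ ($R{\left(u,F \right)} = \frac{\left(u + u\right) \left(F + 10\right)}{4} = \frac{2 u \left(10 + F\right)}{4} = \frac{u \left(10 + F\right)}{2}$)
$\left(3 + R{\left(b{\left(-5 \right)},-2 \right)}\right)^{2} = \left(3 + \frac{\left(-5\right)^{2} \left(10 - 2\right)}{2}\right)^{2} = \left(3 + \frac{1}{2} \cdot 25 \cdot 8\right)^{2} = \left(3 + 100\right)^{2} = 103^{2} = 10609$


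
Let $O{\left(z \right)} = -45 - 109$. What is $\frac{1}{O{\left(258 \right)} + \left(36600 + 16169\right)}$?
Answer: $\frac{1}{52615} \approx 1.9006 \cdot 10^{-5}$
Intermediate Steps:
$O{\left(z \right)} = -154$ ($O{\left(z \right)} = -45 - 109 = -154$)
$\frac{1}{O{\left(258 \right)} + \left(36600 + 16169\right)} = \frac{1}{-154 + \left(36600 + 16169\right)} = \frac{1}{-154 + 52769} = \frac{1}{52615}$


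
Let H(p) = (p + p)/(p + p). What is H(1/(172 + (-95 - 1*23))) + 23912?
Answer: 23913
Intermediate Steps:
H(p) = 1 (H(p) = (2*p)/((2*p)) = (2*p)*(1/(2*p)) = 1)
H(1/(172 + (-95 - 1*23))) + 23912 = 1 + 23912 = 23913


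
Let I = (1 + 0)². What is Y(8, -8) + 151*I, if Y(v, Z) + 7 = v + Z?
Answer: 144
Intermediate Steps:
I = 1 (I = 1² = 1)
Y(v, Z) = -7 + Z + v (Y(v, Z) = -7 + (v + Z) = -7 + (Z + v) = -7 + Z + v)
Y(8, -8) + 151*I = (-7 - 8 + 8) + 151*1 = -7 + 151 = 144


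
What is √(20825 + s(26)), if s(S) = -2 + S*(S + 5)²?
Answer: √45809 ≈ 214.03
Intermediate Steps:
s(S) = -2 + S*(5 + S)²
√(20825 + s(26)) = √(20825 + (-2 + 26*(5 + 26)²)) = √(20825 + (-2 + 26*31²)) = √(20825 + (-2 + 26*961)) = √(20825 + (-2 + 24986)) = √(20825 + 24984) = √45809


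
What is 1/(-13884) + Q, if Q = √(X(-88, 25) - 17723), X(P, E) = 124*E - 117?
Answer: -1/13884 + 2*I*√3685 ≈ -7.2025e-5 + 121.41*I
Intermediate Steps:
X(P, E) = -117 + 124*E
Q = 2*I*√3685 (Q = √((-117 + 124*25) - 17723) = √((-117 + 3100) - 17723) = √(2983 - 17723) = √(-14740) = 2*I*√3685 ≈ 121.41*I)
1/(-13884) + Q = 1/(-13884) + 2*I*√3685 = -1/13884 + 2*I*√3685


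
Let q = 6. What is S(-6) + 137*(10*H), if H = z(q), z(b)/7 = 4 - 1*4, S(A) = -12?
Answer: -12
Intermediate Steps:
z(b) = 0 (z(b) = 7*(4 - 1*4) = 7*(4 - 4) = 7*0 = 0)
H = 0
S(-6) + 137*(10*H) = -12 + 137*(10*0) = -12 + 137*0 = -12 + 0 = -12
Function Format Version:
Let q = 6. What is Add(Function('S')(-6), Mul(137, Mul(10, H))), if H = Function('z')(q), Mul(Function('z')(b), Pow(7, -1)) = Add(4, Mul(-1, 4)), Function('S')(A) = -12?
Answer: -12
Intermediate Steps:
Function('z')(b) = 0 (Function('z')(b) = Mul(7, Add(4, Mul(-1, 4))) = Mul(7, Add(4, -4)) = Mul(7, 0) = 0)
H = 0
Add(Function('S')(-6), Mul(137, Mul(10, H))) = Add(-12, Mul(137, Mul(10, 0))) = Add(-12, Mul(137, 0)) = Add(-12, 0) = -12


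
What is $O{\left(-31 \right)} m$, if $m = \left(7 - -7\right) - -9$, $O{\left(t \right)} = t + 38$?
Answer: $161$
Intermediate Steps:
$O{\left(t \right)} = 38 + t$
$m = 23$ ($m = \left(7 + 7\right) + 9 = 14 + 9 = 23$)
$O{\left(-31 \right)} m = \left(38 - 31\right) 23 = 7 \cdot 23 = 161$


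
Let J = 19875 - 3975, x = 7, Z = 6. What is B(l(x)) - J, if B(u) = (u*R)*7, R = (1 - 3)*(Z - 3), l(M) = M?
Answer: -16194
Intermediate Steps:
J = 15900
R = -6 (R = (1 - 3)*(6 - 3) = -2*3 = -6)
B(u) = -42*u (B(u) = (u*(-6))*7 = -6*u*7 = -42*u)
B(l(x)) - J = -42*7 - 1*15900 = -294 - 15900 = -16194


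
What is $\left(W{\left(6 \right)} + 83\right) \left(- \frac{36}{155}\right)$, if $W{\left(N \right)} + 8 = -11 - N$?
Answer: $- \frac{2088}{155} \approx -13.471$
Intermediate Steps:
$W{\left(N \right)} = -19 - N$ ($W{\left(N \right)} = -8 - \left(11 + N\right) = -19 - N$)
$\left(W{\left(6 \right)} + 83\right) \left(- \frac{36}{155}\right) = \left(\left(-19 - 6\right) + 83\right) \left(- \frac{36}{155}\right) = \left(\left(-19 - 6\right) + 83\right) \left(\left(-36\right) \frac{1}{155}\right) = \left(-25 + 83\right) \left(- \frac{36}{155}\right) = 58 \left(- \frac{36}{155}\right) = - \frac{2088}{155}$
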